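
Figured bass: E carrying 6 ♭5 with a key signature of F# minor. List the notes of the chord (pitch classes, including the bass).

The written figures 6 ♭5 are shorthand for 6/5/3: the 3 is implied.
A third above E in this key is G#.
A fifth above E in this key is B, lowered to Bb by the flat.
A sixth above E in this key is C#.

E, G#, Bb, C#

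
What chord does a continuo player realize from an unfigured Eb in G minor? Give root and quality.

Eb major

An unfigured bass indicates a triad in root position.
In root position the bass is the root, so the root is Eb.
The chord tones are Eb, G, Bb, giving Eb major.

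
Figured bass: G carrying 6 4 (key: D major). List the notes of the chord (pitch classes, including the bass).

G, C#, E

A fourth above G in this key is C#.
A sixth above G in this key is E.
Together with the bass G, this spells C# diminished in second inversion.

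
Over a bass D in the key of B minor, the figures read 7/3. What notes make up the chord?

D, F#, A, C#

The written figures 7/3 are shorthand for 7/5/3: the 5 is implied.
A third above D in this key is F#.
A fifth above D in this key is A.
A seventh above D in this key is C#.
Together with the bass D, this spells D major seventh in root position.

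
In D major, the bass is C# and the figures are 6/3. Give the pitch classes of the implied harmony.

A third above C# in this key is E.
A sixth above C# in this key is A.
Together with the bass C#, this spells A major in first inversion.

C#, E, A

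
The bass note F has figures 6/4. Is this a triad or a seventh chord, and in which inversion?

triad, second inversion

Intervals of 6/4 above the bass form a triad; the bass is the fifth, so this is second inversion.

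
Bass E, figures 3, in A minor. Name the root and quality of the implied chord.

E minor

The figures 3 indicate a triad in root position.
In root position the bass is the root, so the root is E.
The chord tones are E, G, B, giving E minor.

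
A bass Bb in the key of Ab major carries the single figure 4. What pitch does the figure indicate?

Eb

Counting 3 letter steps above Bb lands on E; in Ab major, that letter is Eb.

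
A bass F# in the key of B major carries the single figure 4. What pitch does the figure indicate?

Counting 3 letter steps above F# lands on B; in B major, that letter is B.

B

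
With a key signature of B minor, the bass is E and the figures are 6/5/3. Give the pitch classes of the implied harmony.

A third above E in this key is G.
A fifth above E in this key is B.
A sixth above E in this key is C#.
Together with the bass E, this spells C# half-diminished seventh in first inversion.

E, G, B, C#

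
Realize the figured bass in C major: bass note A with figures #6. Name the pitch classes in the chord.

A, C, F#

The written figures #6 are shorthand for 6/3: the 3 is implied.
A third above A in this key is C.
A sixth above A in this key is F, raised to F# by the sharp.
Together with the bass A, this spells F# diminished in first inversion.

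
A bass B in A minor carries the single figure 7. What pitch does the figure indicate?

A

Counting 6 letter steps above B lands on A; in A minor, that letter is A.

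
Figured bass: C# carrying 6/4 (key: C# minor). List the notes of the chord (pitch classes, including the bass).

A fourth above C# in this key is F#.
A sixth above C# in this key is A.
Together with the bass C#, this spells F# minor in second inversion.

C#, F#, A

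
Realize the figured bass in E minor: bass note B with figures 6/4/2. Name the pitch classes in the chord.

A second above B in this key is C.
A fourth above B in this key is E.
A sixth above B in this key is G.
Together with the bass B, this spells C major seventh in third inversion.

B, C, E, G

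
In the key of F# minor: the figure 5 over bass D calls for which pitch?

A

Counting 4 letter steps above D lands on A; in F# minor, that letter is A.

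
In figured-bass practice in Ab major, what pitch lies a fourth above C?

Counting 3 letter steps above C lands on F; in Ab major, that letter is F.

F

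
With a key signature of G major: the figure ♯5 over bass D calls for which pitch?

Counting 4 letter steps above D lands on A; in G major, that letter is A.
The #5 figure raises it a semitone, giving A#.

A#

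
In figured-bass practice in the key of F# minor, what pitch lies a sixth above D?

Counting 5 letter steps above D lands on B; in F# minor, that letter is B.

B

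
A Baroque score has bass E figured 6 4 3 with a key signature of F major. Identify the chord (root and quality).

The figures 6 4 3 indicate a seventh chord in second inversion.
In second inversion the root lies a fourth above the bass: a fourth above E in F major is A.
The chord tones are E, G, A, C, giving A minor seventh.

A minor seventh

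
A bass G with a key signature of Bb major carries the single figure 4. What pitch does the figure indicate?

Counting 3 letter steps above G lands on C; in Bb major, that letter is C.

C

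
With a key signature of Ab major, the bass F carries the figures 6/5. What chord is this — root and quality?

The figures 6/5 indicate a seventh chord in first inversion.
In first inversion the root lies a sixth above the bass: a sixth above F in Ab major is Db.
The chord tones are F, Ab, C, Db, giving Db major seventh.

Db major seventh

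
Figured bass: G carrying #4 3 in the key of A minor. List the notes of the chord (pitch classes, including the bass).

G, B, C#, E

The written figures #4 3 are shorthand for 6/4/3: the 6 is implied.
A third above G in this key is B.
A fourth above G in this key is C, raised to C# by the sharp.
A sixth above G in this key is E.
Together with the bass G, this spells C# half-diminished seventh in second inversion.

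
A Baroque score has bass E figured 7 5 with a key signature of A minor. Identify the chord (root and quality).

The figures 7 5 indicate a seventh chord in root position.
In root position the bass is the root, so the root is E.
The chord tones are E, G, B, D, giving E minor seventh.

E minor seventh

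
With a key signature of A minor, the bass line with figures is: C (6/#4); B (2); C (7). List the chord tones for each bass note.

C, F#, A | B, C, E, G | C, E, G, B

C (6/#4): C, F#, A.
B (6/4/2): B, C, E, G.
C (7/5/3): C, E, G, B.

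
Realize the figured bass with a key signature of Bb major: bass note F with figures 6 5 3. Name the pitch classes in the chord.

F, A, C, D

A third above F in this key is A.
A fifth above F in this key is C.
A sixth above F in this key is D.
Together with the bass F, this spells D minor seventh in first inversion.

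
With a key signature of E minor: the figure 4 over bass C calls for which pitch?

F#

Counting 3 letter steps above C lands on F; in E minor, that letter is F#.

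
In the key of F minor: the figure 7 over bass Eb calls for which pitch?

Db

Counting 6 letter steps above Eb lands on D; in F minor, that letter is Db.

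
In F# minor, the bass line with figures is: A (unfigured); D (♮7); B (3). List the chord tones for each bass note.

A, C#, E | D, F#, A, C | B, D, F#

A (5/3): A, C#, E.
D (♮7/5/3): D, F#, A, C.
B (5/3): B, D, F#.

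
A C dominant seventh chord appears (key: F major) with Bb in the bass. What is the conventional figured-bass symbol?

4/2

Bb is the seventh of C dominant seventh, so the chord is in third inversion.
A seventh chord in third inversion is figured 6/4/2, conventionally abbreviated 4/2.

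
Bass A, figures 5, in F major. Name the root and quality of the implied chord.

A minor

The figures 5 indicate a triad in root position.
In root position the bass is the root, so the root is A.
The chord tones are A, C, E, giving A minor.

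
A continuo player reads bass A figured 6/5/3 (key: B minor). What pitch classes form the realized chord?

A third above A in this key is C#.
A fifth above A in this key is E.
A sixth above A in this key is F#.
Together with the bass A, this spells F# minor seventh in first inversion.

A, C#, E, F#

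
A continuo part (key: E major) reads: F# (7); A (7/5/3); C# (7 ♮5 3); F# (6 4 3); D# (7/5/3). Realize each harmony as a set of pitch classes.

F#, A, C#, E | A, C#, E, G# | C#, E, G, B | F#, A, B, D# | D#, F#, A, C#

F# (7/5/3): F#, A, C#, E.
A (7/5/3): A, C#, E, G#.
C# (7/♮5/3): C#, E, G, B.
F# (6/4/3): F#, A, B, D#.
D# (7/5/3): D#, F#, A, C#.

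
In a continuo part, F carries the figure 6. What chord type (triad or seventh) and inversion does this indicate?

triad, first inversion

6 is shorthand for 6/3.
Intervals of 6/3 above the bass form a triad; the bass is the third, so this is first inversion.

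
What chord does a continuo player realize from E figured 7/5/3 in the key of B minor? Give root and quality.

E minor seventh

The figures 7/5/3 indicate a seventh chord in root position.
In root position the bass is the root, so the root is E.
The chord tones are E, G, B, D, giving E minor seventh.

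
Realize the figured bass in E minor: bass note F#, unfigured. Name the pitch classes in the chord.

F#, A, C

An unfigured bass implies 5/3.
A third above F# in this key is A.
A fifth above F# in this key is C.
Together with the bass F#, this spells F# diminished in root position.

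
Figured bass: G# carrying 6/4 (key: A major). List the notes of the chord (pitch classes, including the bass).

G#, C#, E

A fourth above G# in this key is C#.
A sixth above G# in this key is E.
Together with the bass G#, this spells C# minor in second inversion.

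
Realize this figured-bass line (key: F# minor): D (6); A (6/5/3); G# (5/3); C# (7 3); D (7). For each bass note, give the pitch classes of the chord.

D (6/3): D, F#, B.
A (6/5/3): A, C#, E, F#.
G# (5/3): G#, B, D.
C# (7/5/3): C#, E, G#, B.
D (7/5/3): D, F#, A, C#.

D, F#, B | A, C#, E, F# | G#, B, D | C#, E, G#, B | D, F#, A, C#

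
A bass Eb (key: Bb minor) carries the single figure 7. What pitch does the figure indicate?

Db

Counting 6 letter steps above Eb lands on D; in Bb minor, that letter is Db.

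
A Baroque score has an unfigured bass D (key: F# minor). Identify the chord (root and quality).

An unfigured bass indicates a triad in root position.
In root position the bass is the root, so the root is D.
The chord tones are D, F#, A, giving D major.

D major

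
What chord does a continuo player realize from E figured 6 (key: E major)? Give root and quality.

The figures 6 indicate a triad in first inversion.
In first inversion the root lies a sixth above the bass: a sixth above E in E major is C#.
The chord tones are E, G#, C#, giving C# minor.

C# minor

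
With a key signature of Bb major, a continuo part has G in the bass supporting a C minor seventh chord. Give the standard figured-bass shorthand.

4/3

G is the fifth of C minor seventh, so the chord is in second inversion.
A seventh chord in second inversion is figured 6/4/3, conventionally abbreviated 4/3.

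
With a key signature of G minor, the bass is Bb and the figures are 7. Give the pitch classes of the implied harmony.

The written figures 7 are shorthand for 7/5/3: the 5/3 are implied.
A third above Bb in this key is D.
A fifth above Bb in this key is F.
A seventh above Bb in this key is A.
Together with the bass Bb, this spells Bb major seventh in root position.

Bb, D, F, A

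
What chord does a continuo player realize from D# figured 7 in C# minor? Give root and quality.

The figures 7 indicate a seventh chord in root position.
In root position the bass is the root, so the root is D#.
The chord tones are D#, F#, A, C#, giving D# half-diminished seventh.

D# half-diminished seventh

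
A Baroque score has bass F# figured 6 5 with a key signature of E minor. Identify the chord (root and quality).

D dominant seventh

The figures 6 5 indicate a seventh chord in first inversion.
In first inversion the root lies a sixth above the bass: a sixth above F# in E minor is D.
The chord tones are F#, A, C, D, giving D dominant seventh.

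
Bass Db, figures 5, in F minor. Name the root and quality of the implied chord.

Db major

The figures 5 indicate a triad in root position.
In root position the bass is the root, so the root is Db.
The chord tones are Db, F, Ab, giving Db major.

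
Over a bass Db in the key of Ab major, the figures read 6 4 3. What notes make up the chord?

Db, F, G, Bb

A third above Db in this key is F.
A fourth above Db in this key is G.
A sixth above Db in this key is Bb.
Together with the bass Db, this spells G half-diminished seventh in second inversion.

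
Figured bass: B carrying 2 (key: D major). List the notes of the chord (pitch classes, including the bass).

B, C#, E, G

The written figures 2 are shorthand for 6/4/2: the 6/4 are implied.
A second above B in this key is C#.
A fourth above B in this key is E.
A sixth above B in this key is G.
Together with the bass B, this spells C# half-diminished seventh in third inversion.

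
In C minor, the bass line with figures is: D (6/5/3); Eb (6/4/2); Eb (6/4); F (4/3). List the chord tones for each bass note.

D, F, Ab, Bb | Eb, F, Ab, C | Eb, Ab, C | F, Ab, Bb, D

D (6/5/3): D, F, Ab, Bb.
Eb (6/4/2): Eb, F, Ab, C.
Eb (6/4): Eb, Ab, C.
F (6/4/3): F, Ab, Bb, D.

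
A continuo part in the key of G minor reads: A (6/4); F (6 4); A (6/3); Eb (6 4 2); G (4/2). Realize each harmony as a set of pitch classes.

A (6/4): A, D, F.
F (6/4): F, Bb, D.
A (6/3): A, C, F.
Eb (6/4/2): Eb, F, A, C.
G (6/4/2): G, A, C, Eb.

A, D, F | F, Bb, D | A, C, F | Eb, F, A, C | G, A, C, Eb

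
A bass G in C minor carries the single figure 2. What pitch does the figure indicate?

Counting 1 letter step above G lands on A; in C minor, that letter is Ab.

Ab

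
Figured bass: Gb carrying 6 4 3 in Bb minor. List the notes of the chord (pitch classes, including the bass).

Gb, Bb, C, Eb

A third above Gb in this key is Bb.
A fourth above Gb in this key is C.
A sixth above Gb in this key is Eb.
Together with the bass Gb, this spells C half-diminished seventh in second inversion.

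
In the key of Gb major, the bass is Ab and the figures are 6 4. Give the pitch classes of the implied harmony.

A fourth above Ab in this key is Db.
A sixth above Ab in this key is F.
Together with the bass Ab, this spells Db major in second inversion.

Ab, Db, F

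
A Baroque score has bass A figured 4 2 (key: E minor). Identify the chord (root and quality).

The figures 4 2 indicate a seventh chord in third inversion.
In third inversion the root lies a second above the bass: a second above A in E minor is B.
The chord tones are A, B, D, F#, giving B minor seventh.

B minor seventh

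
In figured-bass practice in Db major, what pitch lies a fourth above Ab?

Counting 3 letter steps above Ab lands on D; in Db major, that letter is Db.

Db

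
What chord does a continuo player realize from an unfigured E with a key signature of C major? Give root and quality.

E minor

An unfigured bass indicates a triad in root position.
In root position the bass is the root, so the root is E.
The chord tones are E, G, B, giving E minor.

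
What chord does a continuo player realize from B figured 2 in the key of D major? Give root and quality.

The figures 2 indicate a seventh chord in third inversion.
In third inversion the root lies a second above the bass: a second above B in D major is C#.
The chord tones are B, C#, E, G, giving C# half-diminished seventh.

C# half-diminished seventh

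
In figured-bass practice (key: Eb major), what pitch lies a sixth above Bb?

Counting 5 letter steps above Bb lands on G; in Eb major, that letter is G.

G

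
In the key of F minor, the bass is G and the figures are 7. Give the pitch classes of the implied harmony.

The written figures 7 are shorthand for 7/5/3: the 5/3 are implied.
A third above G in this key is Bb.
A fifth above G in this key is Db.
A seventh above G in this key is F.
Together with the bass G, this spells G half-diminished seventh in root position.

G, Bb, Db, F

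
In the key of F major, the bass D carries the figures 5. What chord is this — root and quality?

The figures 5 indicate a triad in root position.
In root position the bass is the root, so the root is D.
The chord tones are D, F, A, giving D minor.

D minor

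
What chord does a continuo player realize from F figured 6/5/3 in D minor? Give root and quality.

The figures 6/5/3 indicate a seventh chord in first inversion.
In first inversion the root lies a sixth above the bass: a sixth above F in D minor is D.
The chord tones are F, A, C, D, giving D minor seventh.

D minor seventh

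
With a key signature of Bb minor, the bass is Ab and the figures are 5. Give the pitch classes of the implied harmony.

Ab, C, Eb

The written figures 5 are shorthand for 5/3: the 3 is implied.
A third above Ab in this key is C.
A fifth above Ab in this key is Eb.
Together with the bass Ab, this spells Ab major in root position.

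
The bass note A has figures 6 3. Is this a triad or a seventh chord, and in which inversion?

Intervals of 6/3 above the bass form a triad; the bass is the third, so this is first inversion.

triad, first inversion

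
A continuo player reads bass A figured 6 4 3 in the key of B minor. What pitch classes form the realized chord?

A third above A in this key is C#.
A fourth above A in this key is D.
A sixth above A in this key is F#.
Together with the bass A, this spells D major seventh in second inversion.

A, C#, D, F#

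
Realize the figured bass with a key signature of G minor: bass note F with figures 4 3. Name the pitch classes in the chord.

F, A, Bb, D

The written figures 4 3 are shorthand for 6/4/3: the 6 is implied.
A third above F in this key is A.
A fourth above F in this key is Bb.
A sixth above F in this key is D.
Together with the bass F, this spells Bb major seventh in second inversion.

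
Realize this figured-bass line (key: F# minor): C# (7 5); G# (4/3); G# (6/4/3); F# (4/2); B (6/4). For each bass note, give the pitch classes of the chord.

C#, E, G#, B | G#, B, C#, E | G#, B, C#, E | F#, G#, B, D | B, E, G#

C# (7/5/3): C#, E, G#, B.
G# (6/4/3): G#, B, C#, E.
G# (6/4/3): G#, B, C#, E.
F# (6/4/2): F#, G#, B, D.
B (6/4): B, E, G#.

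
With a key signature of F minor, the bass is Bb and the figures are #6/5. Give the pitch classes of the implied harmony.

Bb, Db, F, G#

The written figures #6/5 are shorthand for 6/5/3: the 3 is implied.
A third above Bb in this key is Db.
A fifth above Bb in this key is F.
A sixth above Bb in this key is G, raised to G# by the sharp.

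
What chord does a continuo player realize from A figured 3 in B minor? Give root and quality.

The figures 3 indicate a triad in root position.
In root position the bass is the root, so the root is A.
The chord tones are A, C#, E, giving A major.

A major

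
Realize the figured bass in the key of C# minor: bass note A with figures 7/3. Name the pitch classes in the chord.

The written figures 7/3 are shorthand for 7/5/3: the 5 is implied.
A third above A in this key is C#.
A fifth above A in this key is E.
A seventh above A in this key is G#.
Together with the bass A, this spells A major seventh in root position.

A, C#, E, G#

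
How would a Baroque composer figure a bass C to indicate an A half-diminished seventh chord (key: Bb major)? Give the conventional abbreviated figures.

C is the third of A half-diminished seventh, so the chord is in first inversion.
A seventh chord in first inversion is figured 6/5/3, conventionally abbreviated 6/5.

6/5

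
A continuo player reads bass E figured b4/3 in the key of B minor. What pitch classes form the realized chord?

The written figures b4/3 are shorthand for 6/4/3: the 6 is implied.
A third above E in this key is G.
A fourth above E in this key is A, lowered to Ab by the flat.
A sixth above E in this key is C#.

E, G, Ab, C#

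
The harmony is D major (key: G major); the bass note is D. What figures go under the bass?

D is the root of D major, so the chord is in root position.
A triad in root position is figured 5/3, conventionally abbreviated (no figures — root-position triad).

no figures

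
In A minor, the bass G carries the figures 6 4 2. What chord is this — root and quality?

A minor seventh

The figures 6 4 2 indicate a seventh chord in third inversion.
In third inversion the root lies a second above the bass: a second above G in A minor is A.
The chord tones are G, A, C, E, giving A minor seventh.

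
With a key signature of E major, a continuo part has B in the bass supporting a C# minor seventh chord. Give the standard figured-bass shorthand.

B is the seventh of C# minor seventh, so the chord is in third inversion.
A seventh chord in third inversion is figured 6/4/2, conventionally abbreviated 4/2.

4/2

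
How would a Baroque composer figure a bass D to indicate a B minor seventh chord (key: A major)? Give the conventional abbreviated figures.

6/5

D is the third of B minor seventh, so the chord is in first inversion.
A seventh chord in first inversion is figured 6/5/3, conventionally abbreviated 6/5.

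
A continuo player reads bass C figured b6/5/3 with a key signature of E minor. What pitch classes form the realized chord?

C, E, G, Ab

A third above C in this key is E.
A fifth above C in this key is G.
A sixth above C in this key is A, lowered to Ab by the flat.
Together with the bass C, this spells Ab augmented major seventh in first inversion.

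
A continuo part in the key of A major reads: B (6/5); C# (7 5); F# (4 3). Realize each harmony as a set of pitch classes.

B (6/5/3): B, D, F#, G#.
C# (7/5/3): C#, E, G#, B.
F# (6/4/3): F#, A, B, D.

B, D, F#, G# | C#, E, G#, B | F#, A, B, D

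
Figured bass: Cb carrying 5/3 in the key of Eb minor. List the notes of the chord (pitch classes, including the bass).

Cb, Eb, Gb

A third above Cb in this key is Eb.
A fifth above Cb in this key is Gb.
Together with the bass Cb, this spells Cb major in root position.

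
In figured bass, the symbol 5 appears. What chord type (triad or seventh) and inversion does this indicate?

5 is shorthand for 5/3.
Intervals of 5/3 above the bass form a triad; the bass is the root, so this is root position.

triad, root position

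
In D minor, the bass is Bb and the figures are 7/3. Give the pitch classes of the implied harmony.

Bb, D, F, A

The written figures 7/3 are shorthand for 7/5/3: the 5 is implied.
A third above Bb in this key is D.
A fifth above Bb in this key is F.
A seventh above Bb in this key is A.
Together with the bass Bb, this spells Bb major seventh in root position.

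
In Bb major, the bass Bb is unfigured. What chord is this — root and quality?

An unfigured bass indicates a triad in root position.
In root position the bass is the root, so the root is Bb.
The chord tones are Bb, D, F, giving Bb major.

Bb major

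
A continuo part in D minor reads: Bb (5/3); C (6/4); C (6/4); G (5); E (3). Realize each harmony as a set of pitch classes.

Bb (5/3): Bb, D, F.
C (6/4): C, F, A.
C (6/4): C, F, A.
G (5/3): G, Bb, D.
E (5/3): E, G, Bb.

Bb, D, F | C, F, A | C, F, A | G, Bb, D | E, G, Bb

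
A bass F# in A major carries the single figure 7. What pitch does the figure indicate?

E

Counting 6 letter steps above F# lands on E; in A major, that letter is E.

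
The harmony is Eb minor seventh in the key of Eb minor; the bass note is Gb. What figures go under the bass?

Gb is the third of Eb minor seventh, so the chord is in first inversion.
A seventh chord in first inversion is figured 6/5/3, conventionally abbreviated 6/5.

6/5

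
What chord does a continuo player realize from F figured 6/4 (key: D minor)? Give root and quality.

The figures 6/4 indicate a triad in second inversion.
In second inversion the root lies a fourth above the bass: a fourth above F in D minor is Bb.
The chord tones are F, Bb, D, giving Bb major.

Bb major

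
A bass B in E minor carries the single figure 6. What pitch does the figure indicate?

Counting 5 letter steps above B lands on G; in E minor, that letter is G.

G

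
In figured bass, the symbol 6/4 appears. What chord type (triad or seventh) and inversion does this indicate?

Intervals of 6/4 above the bass form a triad; the bass is the fifth, so this is second inversion.

triad, second inversion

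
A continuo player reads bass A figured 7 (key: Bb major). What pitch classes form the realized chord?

The written figures 7 are shorthand for 7/5/3: the 5/3 are implied.
A third above A in this key is C.
A fifth above A in this key is Eb.
A seventh above A in this key is G.
Together with the bass A, this spells A half-diminished seventh in root position.

A, C, Eb, G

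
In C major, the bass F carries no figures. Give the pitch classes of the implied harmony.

An unfigured bass implies 5/3.
A third above F in this key is A.
A fifth above F in this key is C.
Together with the bass F, this spells F major in root position.

F, A, C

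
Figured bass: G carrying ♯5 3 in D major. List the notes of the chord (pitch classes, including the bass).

G, B, D#

A third above G in this key is B.
A fifth above G in this key is D, raised to D# by the sharp.
Together with the bass G, this spells G augmented in root position.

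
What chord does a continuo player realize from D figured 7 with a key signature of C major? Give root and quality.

The figures 7 indicate a seventh chord in root position.
In root position the bass is the root, so the root is D.
The chord tones are D, F, A, C, giving D minor seventh.

D minor seventh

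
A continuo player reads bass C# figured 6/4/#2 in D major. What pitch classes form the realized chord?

A second above C# in this key is D, raised to D# by the sharp.
A fourth above C# in this key is F#.
A sixth above C# in this key is A.
Together with the bass C#, this spells D# half-diminished seventh in third inversion.

C#, D#, F#, A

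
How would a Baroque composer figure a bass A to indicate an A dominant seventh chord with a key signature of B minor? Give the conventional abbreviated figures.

7

A is the root of A dominant seventh, so the chord is in root position.
A seventh chord in root position is figured 7/5/3, conventionally abbreviated 7.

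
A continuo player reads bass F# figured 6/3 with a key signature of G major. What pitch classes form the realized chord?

F#, A, D

A third above F# in this key is A.
A sixth above F# in this key is D.
Together with the bass F#, this spells D major in first inversion.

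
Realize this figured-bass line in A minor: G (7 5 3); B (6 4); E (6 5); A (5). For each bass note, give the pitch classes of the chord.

G, B, D, F | B, E, G | E, G, B, C | A, C, E

G (7/5/3): G, B, D, F.
B (6/4): B, E, G.
E (6/5/3): E, G, B, C.
A (5/3): A, C, E.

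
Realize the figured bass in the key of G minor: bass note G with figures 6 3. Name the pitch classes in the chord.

A third above G in this key is Bb.
A sixth above G in this key is Eb.
Together with the bass G, this spells Eb major in first inversion.

G, Bb, Eb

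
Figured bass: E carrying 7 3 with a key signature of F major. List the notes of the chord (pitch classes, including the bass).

E, G, Bb, D

The written figures 7 3 are shorthand for 7/5/3: the 5 is implied.
A third above E in this key is G.
A fifth above E in this key is Bb.
A seventh above E in this key is D.
Together with the bass E, this spells E half-diminished seventh in root position.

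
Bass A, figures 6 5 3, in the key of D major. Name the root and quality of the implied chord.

The figures 6 5 3 indicate a seventh chord in first inversion.
In first inversion the root lies a sixth above the bass: a sixth above A in D major is F#.
The chord tones are A, C#, E, F#, giving F# minor seventh.

F# minor seventh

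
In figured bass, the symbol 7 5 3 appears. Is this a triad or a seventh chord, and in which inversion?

seventh chord, root position

Intervals of 7/5/3 above the bass form a seventh chord; the bass is the root, so this is root position.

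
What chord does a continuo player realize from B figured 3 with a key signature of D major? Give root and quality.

B minor

The figures 3 indicate a triad in root position.
In root position the bass is the root, so the root is B.
The chord tones are B, D, F#, giving B minor.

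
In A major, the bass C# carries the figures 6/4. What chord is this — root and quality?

The figures 6/4 indicate a triad in second inversion.
In second inversion the root lies a fourth above the bass: a fourth above C# in A major is F#.
The chord tones are C#, F#, A, giving F# minor.

F# minor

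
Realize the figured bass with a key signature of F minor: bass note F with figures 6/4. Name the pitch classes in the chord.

A fourth above F in this key is Bb.
A sixth above F in this key is Db.
Together with the bass F, this spells Bb minor in second inversion.

F, Bb, Db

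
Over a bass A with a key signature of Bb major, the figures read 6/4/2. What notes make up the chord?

A, Bb, D, F

A second above A in this key is Bb.
A fourth above A in this key is D.
A sixth above A in this key is F.
Together with the bass A, this spells Bb major seventh in third inversion.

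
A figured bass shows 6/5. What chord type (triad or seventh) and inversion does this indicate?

6/5 is shorthand for 6/5/3.
Intervals of 6/5/3 above the bass form a seventh chord; the bass is the third, so this is first inversion.

seventh chord, first inversion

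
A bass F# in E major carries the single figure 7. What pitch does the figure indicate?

Counting 6 letter steps above F# lands on E; in E major, that letter is E.

E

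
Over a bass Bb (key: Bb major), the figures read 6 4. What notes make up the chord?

Bb, Eb, G

A fourth above Bb in this key is Eb.
A sixth above Bb in this key is G.
Together with the bass Bb, this spells Eb major in second inversion.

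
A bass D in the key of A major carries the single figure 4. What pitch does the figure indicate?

Counting 3 letter steps above D lands on G; in A major, that letter is G#.

G#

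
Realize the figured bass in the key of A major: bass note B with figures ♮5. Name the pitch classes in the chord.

B, D, F

The written figures ♮5 are shorthand for 5/3: the 3 is implied.
A third above B in this key is D.
A fifth above B in this key is F#, made natural (F) by the ♮ figure.
Together with the bass B, this spells B diminished in root position.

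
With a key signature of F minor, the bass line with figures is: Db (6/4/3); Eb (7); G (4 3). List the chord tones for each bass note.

Db (6/4/3): Db, F, G, Bb.
Eb (7/5/3): Eb, G, Bb, Db.
G (6/4/3): G, Bb, C, Eb.

Db, F, G, Bb | Eb, G, Bb, Db | G, Bb, C, Eb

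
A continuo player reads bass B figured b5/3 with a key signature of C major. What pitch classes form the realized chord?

B, D, Fb

A third above B in this key is D.
A fifth above B in this key is F, lowered to Fb by the flat.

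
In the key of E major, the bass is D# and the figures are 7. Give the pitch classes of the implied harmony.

The written figures 7 are shorthand for 7/5/3: the 5/3 are implied.
A third above D# in this key is F#.
A fifth above D# in this key is A.
A seventh above D# in this key is C#.
Together with the bass D#, this spells D# half-diminished seventh in root position.

D#, F#, A, C#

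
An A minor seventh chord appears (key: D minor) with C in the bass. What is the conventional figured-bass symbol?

6/5

C is the third of A minor seventh, so the chord is in first inversion.
A seventh chord in first inversion is figured 6/5/3, conventionally abbreviated 6/5.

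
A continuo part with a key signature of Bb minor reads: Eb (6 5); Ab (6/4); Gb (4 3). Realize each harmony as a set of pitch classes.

Eb (6/5/3): Eb, Gb, Bb, C.
Ab (6/4): Ab, Db, F.
Gb (6/4/3): Gb, Bb, C, Eb.

Eb, Gb, Bb, C | Ab, Db, F | Gb, Bb, C, Eb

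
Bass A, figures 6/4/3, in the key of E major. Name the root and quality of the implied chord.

D# half-diminished seventh

The figures 6/4/3 indicate a seventh chord in second inversion.
In second inversion the root lies a fourth above the bass: a fourth above A in E major is D#.
The chord tones are A, C#, D#, F#, giving D# half-diminished seventh.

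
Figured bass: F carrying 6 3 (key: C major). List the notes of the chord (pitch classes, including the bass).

A third above F in this key is A.
A sixth above F in this key is D.
Together with the bass F, this spells D minor in first inversion.

F, A, D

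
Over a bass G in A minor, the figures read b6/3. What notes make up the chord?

A third above G in this key is B.
A sixth above G in this key is E, lowered to Eb by the flat.
Together with the bass G, this spells Eb augmented in first inversion.

G, B, Eb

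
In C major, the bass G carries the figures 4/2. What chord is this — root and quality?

The figures 4/2 indicate a seventh chord in third inversion.
In third inversion the root lies a second above the bass: a second above G in C major is A.
The chord tones are G, A, C, E, giving A minor seventh.

A minor seventh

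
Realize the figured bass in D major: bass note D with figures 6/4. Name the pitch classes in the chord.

D, G, B

A fourth above D in this key is G.
A sixth above D in this key is B.
Together with the bass D, this spells G major in second inversion.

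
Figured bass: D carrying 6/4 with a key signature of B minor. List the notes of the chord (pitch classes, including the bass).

D, G, B

A fourth above D in this key is G.
A sixth above D in this key is B.
Together with the bass D, this spells G major in second inversion.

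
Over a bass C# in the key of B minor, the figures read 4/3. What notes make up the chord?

C#, E, F#, A

The written figures 4/3 are shorthand for 6/4/3: the 6 is implied.
A third above C# in this key is E.
A fourth above C# in this key is F#.
A sixth above C# in this key is A.
Together with the bass C#, this spells F# minor seventh in second inversion.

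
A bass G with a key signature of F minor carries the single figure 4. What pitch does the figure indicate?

C

Counting 3 letter steps above G lands on C; in F minor, that letter is C.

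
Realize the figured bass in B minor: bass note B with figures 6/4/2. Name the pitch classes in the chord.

B, C#, E, G

A second above B in this key is C#.
A fourth above B in this key is E.
A sixth above B in this key is G.
Together with the bass B, this spells C# half-diminished seventh in third inversion.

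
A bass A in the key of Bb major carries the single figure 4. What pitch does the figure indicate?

D

Counting 3 letter steps above A lands on D; in Bb major, that letter is D.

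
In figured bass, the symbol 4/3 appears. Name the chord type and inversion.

4/3 is shorthand for 6/4/3.
Intervals of 6/4/3 above the bass form a seventh chord; the bass is the fifth, so this is second inversion.

seventh chord, second inversion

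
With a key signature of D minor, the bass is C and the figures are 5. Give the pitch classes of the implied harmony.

The written figures 5 are shorthand for 5/3: the 3 is implied.
A third above C in this key is E.
A fifth above C in this key is G.
Together with the bass C, this spells C major in root position.

C, E, G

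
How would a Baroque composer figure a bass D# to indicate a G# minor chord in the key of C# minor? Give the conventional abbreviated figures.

6/4

D# is the fifth of G# minor, so the chord is in second inversion.
A triad in second inversion is figured 6/4, conventionally abbreviated 6/4.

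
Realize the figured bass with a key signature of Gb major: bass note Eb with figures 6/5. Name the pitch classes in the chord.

Eb, Gb, Bb, Cb

The written figures 6/5 are shorthand for 6/5/3: the 3 is implied.
A third above Eb in this key is Gb.
A fifth above Eb in this key is Bb.
A sixth above Eb in this key is Cb.
Together with the bass Eb, this spells Cb major seventh in first inversion.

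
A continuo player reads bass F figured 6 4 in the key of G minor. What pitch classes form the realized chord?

F, Bb, D

A fourth above F in this key is Bb.
A sixth above F in this key is D.
Together with the bass F, this spells Bb major in second inversion.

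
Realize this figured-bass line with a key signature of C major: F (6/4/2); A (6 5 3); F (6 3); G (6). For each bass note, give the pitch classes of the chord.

F, G, B, D | A, C, E, F | F, A, D | G, B, E

F (6/4/2): F, G, B, D.
A (6/5/3): A, C, E, F.
F (6/3): F, A, D.
G (6/3): G, B, E.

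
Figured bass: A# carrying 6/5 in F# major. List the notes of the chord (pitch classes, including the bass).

A#, C#, E#, F#

The written figures 6/5 are shorthand for 6/5/3: the 3 is implied.
A third above A# in this key is C#.
A fifth above A# in this key is E#.
A sixth above A# in this key is F#.
Together with the bass A#, this spells F# major seventh in first inversion.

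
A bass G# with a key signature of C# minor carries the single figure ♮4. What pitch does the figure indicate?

Counting 3 letter steps above G# lands on C; in C# minor, that letter is C#.
The ♮4 figure makes it natural, giving C.

C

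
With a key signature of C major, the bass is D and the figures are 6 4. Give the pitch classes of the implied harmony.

D, G, B

A fourth above D in this key is G.
A sixth above D in this key is B.
Together with the bass D, this spells G major in second inversion.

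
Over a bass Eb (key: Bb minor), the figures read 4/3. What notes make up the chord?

Eb, Gb, Ab, C

The written figures 4/3 are shorthand for 6/4/3: the 6 is implied.
A third above Eb in this key is Gb.
A fourth above Eb in this key is Ab.
A sixth above Eb in this key is C.
Together with the bass Eb, this spells Ab dominant seventh in second inversion.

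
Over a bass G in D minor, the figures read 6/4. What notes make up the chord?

A fourth above G in this key is C.
A sixth above G in this key is E.
Together with the bass G, this spells C major in second inversion.

G, C, E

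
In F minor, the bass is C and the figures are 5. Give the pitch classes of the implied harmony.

The written figures 5 are shorthand for 5/3: the 3 is implied.
A third above C in this key is Eb.
A fifth above C in this key is G.
Together with the bass C, this spells C minor in root position.

C, Eb, G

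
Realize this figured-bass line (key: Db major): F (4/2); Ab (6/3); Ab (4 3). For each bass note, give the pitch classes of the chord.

F (6/4/2): F, Gb, Bb, Db.
Ab (6/3): Ab, C, F.
Ab (6/4/3): Ab, C, Db, F.

F, Gb, Bb, Db | Ab, C, F | Ab, C, Db, F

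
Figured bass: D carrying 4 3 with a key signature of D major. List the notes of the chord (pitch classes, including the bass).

D, F#, G, B

The written figures 4 3 are shorthand for 6/4/3: the 6 is implied.
A third above D in this key is F#.
A fourth above D in this key is G.
A sixth above D in this key is B.
Together with the bass D, this spells G major seventh in second inversion.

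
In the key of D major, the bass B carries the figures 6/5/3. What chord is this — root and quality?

G major seventh

The figures 6/5/3 indicate a seventh chord in first inversion.
In first inversion the root lies a sixth above the bass: a sixth above B in D major is G.
The chord tones are B, D, F#, G, giving G major seventh.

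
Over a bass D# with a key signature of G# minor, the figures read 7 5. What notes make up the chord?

D#, F#, A#, C#

The written figures 7 5 are shorthand for 7/5/3: the 3 is implied.
A third above D# in this key is F#.
A fifth above D# in this key is A#.
A seventh above D# in this key is C#.
Together with the bass D#, this spells D# minor seventh in root position.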